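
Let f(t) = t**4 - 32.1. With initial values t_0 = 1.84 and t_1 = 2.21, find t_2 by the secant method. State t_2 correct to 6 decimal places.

f(t_0) = -20.637713, f(t_1) = -8.245567
t_2 = 2.210000 - (-8.245567)·(2.210000 - 1.840000)/(-8.245567 - (-20.637713)) = 2.456193; f(t_2) = 4.295692

2.456193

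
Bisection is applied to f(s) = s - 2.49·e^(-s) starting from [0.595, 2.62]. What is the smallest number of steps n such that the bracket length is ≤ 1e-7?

25

Initial width b − a = 2.62 − 0.595 = 2.025000.
After n steps the width is (b−a)/2^n; need (b−a)/2^n ≤ 1e-7.
So n ≥ log₂(2.025000/1e-7) = log₂(20250000.0000) ≈ 24.2714.
Hence n = 25.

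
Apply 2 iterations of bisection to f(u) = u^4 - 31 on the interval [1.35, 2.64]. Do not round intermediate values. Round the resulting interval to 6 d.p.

[2.317500, 2.640000]

f(1.350000) = -27.678494, f(2.640000) = 17.575324 (opposite signs)
step 1: m = 1.995000, f(m) = -15.159401 < 0 → root in [1.995000, 2.640000]
step 2: m = 2.317500, f(m) = -2.154440 < 0 → root in [2.317500, 2.640000]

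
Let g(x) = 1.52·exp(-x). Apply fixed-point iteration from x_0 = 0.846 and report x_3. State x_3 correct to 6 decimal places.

0.688668

x_1 = g(0.846000) = 0.652275
x_2 = g(0.652275) = 0.791707
x_3 = g(0.791707) = 0.688668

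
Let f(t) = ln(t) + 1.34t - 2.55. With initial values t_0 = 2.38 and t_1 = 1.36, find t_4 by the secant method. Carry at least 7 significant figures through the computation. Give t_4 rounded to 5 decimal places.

1.56753

f(t_0) = 1.506300, f(t_1) = -0.420115
t_2 = 1.360000 - (-0.420115)·(1.360000 - 2.380000)/(-0.420115 - (1.506300)) = 1.582443; f(t_2) = 0.029443
t_3 = 1.582443 - (0.029443)·(1.582443 - 1.360000)/(0.029443 - (-0.420115)) = 1.567874; f(t_3) = 0.000672
t_4 = 1.567874 - (0.000672)·(1.567874 - 1.582443)/(0.000672 - (0.029443)) = 1.567534; f(t_4) = -0.000001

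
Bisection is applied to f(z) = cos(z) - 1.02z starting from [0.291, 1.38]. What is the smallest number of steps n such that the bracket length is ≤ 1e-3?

Initial width b − a = 1.38 − 0.291 = 1.089000.
After n steps the width is (b−a)/2^n; need (b−a)/2^n ≤ 1e-3.
So n ≥ log₂(1.089000/1e-3) = log₂(1089.0000) ≈ 10.0888.
Hence n = 11.

11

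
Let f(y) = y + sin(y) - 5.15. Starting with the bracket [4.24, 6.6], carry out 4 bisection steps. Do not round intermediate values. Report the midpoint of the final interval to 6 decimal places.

5.641250

f(4.240000) = -1.800484, f(6.600000) = 1.761541 (opposite signs)
step 1: m = 5.420000, f(m) = -0.489917 < 0 → root in [5.420000, 6.600000]
step 2: m = 6.010000, f(m) = 0.590200 > 0 → root in [5.420000, 6.010000]
step 3: m = 5.715000, f(m) = 0.026897 > 0 → root in [5.420000, 5.715000]
step 4: m = 5.567500, f(m) = -0.238635 < 0 → root in [5.567500, 5.715000]
Midpoint of [5.567500, 5.715000] = 5.641250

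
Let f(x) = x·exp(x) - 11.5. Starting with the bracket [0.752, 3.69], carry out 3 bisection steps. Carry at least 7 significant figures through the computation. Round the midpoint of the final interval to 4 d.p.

f(0.752000) = -9.904829, f(3.690000) = 136.265485 (opposite signs)
step 1: m = 2.221000, f(m) = 8.969942 > 0 → root in [0.752000, 2.221000]
step 2: m = 1.486500, f(m) = -4.927302 < 0 → root in [1.486500, 2.221000]
step 3: m = 1.853750, f(m) = 0.333809 > 0 → root in [1.486500, 1.853750]
Midpoint of [1.486500, 1.853750] = 1.670125

1.6701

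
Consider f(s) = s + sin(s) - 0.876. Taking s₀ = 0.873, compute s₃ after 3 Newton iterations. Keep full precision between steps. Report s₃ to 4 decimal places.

f'(s) = 1 + cos(s)
s_0 = 0.873000: f = 0.763260, f' = 1.642531 → s_1 = 0.873000 - (0.763260)/(1.642531) = 0.408315
s_1 = 0.408315: f = -0.070622, f' = 1.917791 → s_2 = 0.408315 - (-0.070622)/(1.917791) = 0.445139
s_2 = 0.445139: f = -0.000277, f' = 1.902551 → s_3 = 0.445139 - (-0.000277)/(1.902551) = 0.445285

0.4453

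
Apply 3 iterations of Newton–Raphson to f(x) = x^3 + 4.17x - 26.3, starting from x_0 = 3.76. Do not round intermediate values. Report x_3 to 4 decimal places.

2.5112

f'(x) = 3x^2 + 4.17
x_0 = 3.760000: f = 42.536576, f' = 46.582800 → x_1 = 3.760000 - (42.536576)/(46.582800) = 2.846861
x_1 = 2.846861: f = 8.644127, f' = 28.483851 → x_2 = 2.846861 - (8.644127)/(28.483851) = 2.543386
x_2 = 2.543386: f = 0.758612, f' = 23.576441 → x_3 = 2.543386 - (0.758612)/(23.576441) = 2.511210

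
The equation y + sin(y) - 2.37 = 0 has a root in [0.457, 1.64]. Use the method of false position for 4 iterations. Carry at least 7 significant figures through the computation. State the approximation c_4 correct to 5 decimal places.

False-position update: c = (a·f(b) − b·f(a))/(f(b) − f(a)); replace the endpoint whose sign matches f(c).
f(0.457000) = -1.471742, f(1.640000) = 0.267606
step 1: c = 1.457990, f(c) = 0.081634 > 0 → new bracket [0.457000, 1.457990]
step 2: c = 1.405385, f(c) = 0.021736 > 0 → new bracket [0.457000, 1.405385]
step 3: c = 1.391583, f(c) = 0.005567 > 0 → new bracket [0.457000, 1.391583]
step 4: c = 1.388061, f(c) = 0.001411 > 0 → new bracket [0.457000, 1.388061]

1.38806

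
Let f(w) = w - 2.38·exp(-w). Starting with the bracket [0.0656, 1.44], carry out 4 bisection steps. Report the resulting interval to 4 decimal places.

[0.9246, 1.0105]

f(0.065600) = -2.163283, f(1.440000) = 0.876112 (opposite signs)
step 1: m = 0.752800, f(m) = -0.368289 < 0 → root in [0.752800, 1.440000]
step 2: m = 1.096400, f(m) = 0.301310 > 0 → root in [0.752800, 1.096400]
step 3: m = 0.924600, f(m) = -0.019522 < 0 → root in [0.924600, 1.096400]
step 4: m = 1.010500, f(m) = 0.144092 > 0 → root in [0.924600, 1.010500]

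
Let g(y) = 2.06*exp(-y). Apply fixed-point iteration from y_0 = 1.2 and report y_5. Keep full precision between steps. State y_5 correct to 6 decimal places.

0.725845

y_1 = g(1.200000) = 0.620460
y_2 = g(0.620460) = 1.107656
y_3 = g(1.107656) = 0.680485
y_4 = g(0.680485) = 1.043125
y_5 = g(1.043125) = 0.725845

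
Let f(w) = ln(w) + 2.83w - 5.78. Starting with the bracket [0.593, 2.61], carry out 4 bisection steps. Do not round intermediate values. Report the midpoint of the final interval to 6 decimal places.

1.790594

f(0.593000) = -4.624371, f(2.610000) = 2.565650 (opposite signs)
step 1: m = 1.601500, f(m) = -0.776814 < 0 → root in [1.601500, 2.610000]
step 2: m = 2.105750, f(m) = 0.923944 > 0 → root in [1.601500, 2.105750]
step 3: m = 1.853625, f(m) = 0.082902 > 0 → root in [1.601500, 1.853625]
step 4: m = 1.727562, f(m) = -0.344287 < 0 → root in [1.727562, 1.853625]
Midpoint of [1.727562, 1.853625] = 1.790594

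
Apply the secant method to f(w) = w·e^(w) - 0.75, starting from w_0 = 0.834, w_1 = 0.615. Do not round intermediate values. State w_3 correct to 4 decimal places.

0.4734

f(w_0) = 1.170294, f(w_1) = 0.387539
w_2 = 0.615000 - (0.387539)·(0.615000 - 0.834000)/(0.387539 - (1.170294)) = 0.506574; f(w_2) = 0.090708
w_3 = 0.506574 - (0.090708)·(0.506574 - 0.615000)/(0.090708 - (0.387539)) = 0.473440; f(w_3) = 0.010112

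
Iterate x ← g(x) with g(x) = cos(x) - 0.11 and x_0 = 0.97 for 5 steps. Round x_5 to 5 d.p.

0.64309

x_1 = g(0.970000) = 0.455300
x_2 = g(0.455300) = 0.788129
x_3 = g(0.788129) = 0.595173
x_4 = g(0.595173) = 0.718052
x_5 = g(0.718052) = 0.643089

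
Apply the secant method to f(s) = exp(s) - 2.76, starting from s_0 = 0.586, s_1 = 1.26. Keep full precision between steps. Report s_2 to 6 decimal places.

f(s_0) = -0.963213, f(s_1) = 0.765421
s_2 = 1.260000 - (0.765421)·(1.260000 - 0.586000)/(0.765421 - (-0.963213)) = 0.961560; f(s_2) = -0.144227

0.961560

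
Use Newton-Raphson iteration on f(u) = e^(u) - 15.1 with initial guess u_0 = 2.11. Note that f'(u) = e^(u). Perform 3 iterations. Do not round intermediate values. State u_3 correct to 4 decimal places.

u_0 = 2.110000: f = -6.851759, f' = 8.248241 → u_1 = 2.110000 - (-6.851759)/(8.248241) = 2.940693
u_1 = 2.940693: f = 3.828965, f' = 18.928965 → u_2 = 2.940693 - (3.828965)/(18.928965) = 2.738413
u_2 = 2.738413: f = 0.362420, f' = 15.462420 → u_3 = 2.738413 - (0.362420)/(15.462420) = 2.714974

2.7150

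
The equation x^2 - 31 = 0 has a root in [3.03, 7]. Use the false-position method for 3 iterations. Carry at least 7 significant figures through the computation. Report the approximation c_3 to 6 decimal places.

f(3.030000) = -21.819100, f(7.000000) = 18.000000
step 1: c = 5.205384, f(c) = -3.903979 < 0 → new bracket [5.205384, 7.000000]
step 2: c = 5.525241, f(c) = -0.471712 < 0 → new bracket [5.525241, 7.000000]
step 3: c = 5.562902, f(c) = -0.054122 < 0 → new bracket [5.562902, 7.000000]

5.562902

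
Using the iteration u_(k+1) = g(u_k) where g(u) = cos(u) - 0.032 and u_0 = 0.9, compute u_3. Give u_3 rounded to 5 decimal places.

0.66531

u_1 = g(0.900000) = 0.589610
u_2 = g(0.589610) = 0.799158
u_3 = g(0.799158) = 0.665311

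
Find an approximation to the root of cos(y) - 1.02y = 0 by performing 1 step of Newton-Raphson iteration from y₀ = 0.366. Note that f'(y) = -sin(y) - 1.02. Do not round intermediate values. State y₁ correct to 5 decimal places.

Newton update: y ← y − f(y)/f'(y).
y_0 = 0.366000: f = 0.560446, f' = -1.377883 → y_1 = 0.366000 - (0.560446)/(-1.377883) = 0.772744

0.77274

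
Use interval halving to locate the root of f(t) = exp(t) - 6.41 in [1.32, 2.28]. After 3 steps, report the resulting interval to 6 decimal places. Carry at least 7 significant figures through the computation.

[1.800000, 1.920000]

f(1.320000) = -2.666579, f(2.280000) = 3.366680 (opposite signs)
step 1: m = 1.800000, f(m) = -0.360353 < 0 → root in [1.800000, 2.280000]
step 2: m = 2.040000, f(m) = 1.280609 > 0 → root in [1.800000, 2.040000]
step 3: m = 1.920000, f(m) = 0.410958 > 0 → root in [1.800000, 1.920000]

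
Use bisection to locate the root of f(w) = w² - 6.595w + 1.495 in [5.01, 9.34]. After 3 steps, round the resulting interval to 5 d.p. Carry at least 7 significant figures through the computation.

f(5.010000) = -6.445850, f(9.340000) = 27.133300 (opposite signs)
step 1: m = 7.175000, f(m) = 5.656500 > 0 → root in [5.010000, 7.175000]
step 2: m = 6.092500, f(m) = -1.566481 < 0 → root in [6.092500, 7.175000]
step 3: m = 6.633750, f(m) = 1.752058 > 0 → root in [6.092500, 6.633750]

[6.09250, 6.63375]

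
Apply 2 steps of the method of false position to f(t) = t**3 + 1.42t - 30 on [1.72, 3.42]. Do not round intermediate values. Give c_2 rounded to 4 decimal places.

2.9251

f(1.720000) = -22.469152, f(3.420000) = 14.858088
step 1: c = 2.743316, f(c) = -5.458894 < 0 → new bracket [2.743316, 3.420000]
step 2: c = 2.925132, f(c) = -0.817732 < 0 → new bracket [2.925132, 3.420000]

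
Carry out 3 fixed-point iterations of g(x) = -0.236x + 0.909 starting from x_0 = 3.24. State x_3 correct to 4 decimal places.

0.7025

x_1 = g(3.240000) = 0.144360
x_2 = g(0.144360) = 0.874931
x_3 = g(0.874931) = 0.702516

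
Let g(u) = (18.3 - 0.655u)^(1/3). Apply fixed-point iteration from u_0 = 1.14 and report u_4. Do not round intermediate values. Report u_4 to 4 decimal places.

u_1 = g(1.140000) = 2.598880
u_2 = g(2.598880) = 2.550838
u_3 = g(2.550838) = 2.552449
u_4 = g(2.552449) = 2.552395

2.5524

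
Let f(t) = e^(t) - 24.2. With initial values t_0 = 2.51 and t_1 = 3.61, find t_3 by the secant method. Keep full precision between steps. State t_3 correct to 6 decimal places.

3.157049

f(t_0) = -11.895070, f(t_1) = 12.766053
t_2 = 3.610000 - (12.766053)·(3.610000 - 2.510000)/(12.766053 - (-11.895070)) = 3.040575; f(t_2) = -3.282731
t_3 = 3.040575 - (-3.282731)·(3.040575 - 3.610000)/(-3.282731 - (12.766053)) = 3.157049; f(t_3) = -0.698852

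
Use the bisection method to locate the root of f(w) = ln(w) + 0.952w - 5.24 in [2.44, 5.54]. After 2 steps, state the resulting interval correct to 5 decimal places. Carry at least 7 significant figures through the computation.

f(2.440000) = -2.025122, f(5.540000) = 1.746075 (opposite signs)
step 1: m = 3.990000, f(m) = -0.057729 < 0 → root in [3.990000, 5.540000]
step 2: m = 4.765000, f(m) = 0.857578 > 0 → root in [3.990000, 4.765000]

[3.99000, 4.76500]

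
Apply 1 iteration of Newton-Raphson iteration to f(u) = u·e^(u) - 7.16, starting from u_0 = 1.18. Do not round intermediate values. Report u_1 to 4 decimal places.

Newton update: u ← u − f(u)/f'(u).
f'(u) = (u + 1)·e^(u)
u_0 = 1.180000: f = -3.319838, f' = 7.094536 → u_1 = 1.180000 - (-3.319838)/(7.094536) = 1.647943

1.6479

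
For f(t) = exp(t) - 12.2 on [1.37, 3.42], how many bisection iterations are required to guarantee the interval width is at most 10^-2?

8

Initial width b − a = 3.42 − 1.37 = 2.050000.
After n steps the width is (b−a)/2^n; need (b−a)/2^n ≤ 10^-2.
So n ≥ log₂(2.050000/10^-2) = log₂(205.0000) ≈ 7.6795.
Hence n = 8.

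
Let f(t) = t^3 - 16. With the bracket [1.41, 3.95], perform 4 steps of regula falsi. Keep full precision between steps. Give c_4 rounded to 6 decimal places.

False-position update: c = (a·f(b) − b·f(a))/(f(b) − f(a)); replace the endpoint whose sign matches f(c).
f(1.410000) = -13.196779, f(3.950000) = 45.629875
step 1: c = 1.979807, f(c) = -8.239882 < 0 → new bracket [1.979807, 3.950000]
step 2: c = 2.281166, f(c) = -4.129453 < 0 → new bracket [2.281166, 3.950000]
step 3: c = 2.419660, f(c) = -1.833482 < 0 → new bracket [2.419660, 3.950000]
step 4: c = 2.478776, f(c) = -0.769576 < 0 → new bracket [2.478776, 3.950000]

2.478776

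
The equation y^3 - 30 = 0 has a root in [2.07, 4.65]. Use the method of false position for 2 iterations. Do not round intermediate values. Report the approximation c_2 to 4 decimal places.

2.9342

f(2.070000) = -21.130257, f(4.650000) = 70.544625
step 1: c = 2.664667, f(c) = -11.079656 < 0 → new bracket [2.664667, 4.650000]
step 2: c = 2.934156, f(c) = -4.739058 < 0 → new bracket [2.934156, 4.650000]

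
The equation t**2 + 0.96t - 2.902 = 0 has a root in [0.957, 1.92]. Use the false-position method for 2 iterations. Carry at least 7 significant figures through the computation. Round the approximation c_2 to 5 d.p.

f(0.957000) = -1.067431, f(1.920000) = 2.627600
step 1: c = 1.235194, f(c) = -0.190509 < 0 → new bracket [1.235194, 1.920000]
step 2: c = 1.281488, f(c) = -0.029559 < 0 → new bracket [1.281488, 1.920000]

1.28149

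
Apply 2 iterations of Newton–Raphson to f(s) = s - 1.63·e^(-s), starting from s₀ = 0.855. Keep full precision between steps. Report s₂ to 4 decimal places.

f'(s) = 1 + 1.63·e^(-s)
s_0 = 0.855000: f = 0.161788, f' = 1.693212 → s_1 = 0.855000 - (0.161788)/(1.693212) = 0.759449
s_1 = 0.759449: f = -0.003268, f' = 1.762717 → s_2 = 0.759449 - (-0.003268)/(1.762717) = 0.761303

0.7613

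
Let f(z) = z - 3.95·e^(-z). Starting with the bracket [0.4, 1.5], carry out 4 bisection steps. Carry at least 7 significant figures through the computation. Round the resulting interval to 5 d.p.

f(0.400000) = -2.247764, f(1.500000) = 0.618636 (opposite signs)
step 1: m = 0.950000, f(m) = -0.577627 < 0 → root in [0.950000, 1.500000]
step 2: m = 1.225000, f(m) = 0.064657 > 0 → root in [0.950000, 1.225000]
step 3: m = 1.087500, f(m) = -0.243879 < 0 → root in [1.087500, 1.225000]
step 4: m = 1.156250, f(m) = -0.086673 < 0 → root in [1.156250, 1.225000]

[1.15625, 1.22500]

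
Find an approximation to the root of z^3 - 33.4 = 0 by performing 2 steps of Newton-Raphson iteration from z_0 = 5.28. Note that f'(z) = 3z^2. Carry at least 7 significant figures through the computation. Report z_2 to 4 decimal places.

z_0 = 5.280000: f = 113.797952, f' = 83.635200 → z_1 = 5.280000 - (113.797952)/(83.635200) = 3.919353
z_1 = 3.919353: f = 26.806484, f' = 46.083993 → z_2 = 3.919353 - (26.806484)/(46.083993) = 3.337666

3.3377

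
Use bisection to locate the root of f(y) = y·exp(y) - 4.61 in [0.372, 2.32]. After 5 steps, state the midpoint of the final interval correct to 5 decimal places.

1.25469

f(0.372000) = -4.070365, f(2.320000) = 18.997564 (opposite signs)
step 1: m = 1.346000, f(m) = 0.561368 > 0 → root in [0.372000, 1.346000]
step 2: m = 0.859000, f(m) = -2.582074 < 0 → root in [0.859000, 1.346000]
step 3: m = 1.102500, f(m) = -1.289616 < 0 → root in [1.102500, 1.346000]
step 4: m = 1.224250, f(m) = -0.445574 < 0 → root in [1.224250, 1.346000]
step 5: m = 1.285125, f(m) = 0.035881 > 0 → root in [1.224250, 1.285125]
Midpoint of [1.224250, 1.285125] = 1.254687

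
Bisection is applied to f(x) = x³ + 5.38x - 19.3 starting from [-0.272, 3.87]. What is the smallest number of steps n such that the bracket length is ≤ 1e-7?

Initial width b − a = 3.87 − -0.272 = 4.142000.
After n steps the width is (b−a)/2^n; need (b−a)/2^n ≤ 1e-7.
So n ≥ log₂(4.142000/1e-7) = log₂(41420000.0000) ≈ 25.3038.
Hence n = 26.

26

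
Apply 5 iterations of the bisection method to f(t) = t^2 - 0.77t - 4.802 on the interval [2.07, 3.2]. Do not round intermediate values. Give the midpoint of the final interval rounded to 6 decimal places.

2.617344

f(2.070000) = -2.111000, f(3.200000) = 2.974000 (opposite signs)
step 1: m = 2.635000, f(m) = 0.112275 > 0 → root in [2.070000, 2.635000]
step 2: m = 2.352500, f(m) = -1.079169 < 0 → root in [2.352500, 2.635000]
step 3: m = 2.493750, f(m) = -0.503398 < 0 → root in [2.493750, 2.635000]
step 4: m = 2.564375, f(m) = -0.200550 < 0 → root in [2.564375, 2.635000]
step 5: m = 2.599687, f(m) = -0.045384 < 0 → root in [2.599687, 2.635000]
Midpoint of [2.599687, 2.635000] = 2.617344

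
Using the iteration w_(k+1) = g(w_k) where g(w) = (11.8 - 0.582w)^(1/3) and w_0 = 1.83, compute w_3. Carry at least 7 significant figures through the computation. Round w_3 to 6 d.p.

w_1 = g(1.830000) = 2.205971
w_2 = g(2.205971) = 2.190880
w_3 = g(2.190880) = 2.191490

2.191490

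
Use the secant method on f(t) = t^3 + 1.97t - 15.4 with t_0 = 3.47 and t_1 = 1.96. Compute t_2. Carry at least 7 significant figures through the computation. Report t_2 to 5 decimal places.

f(t_0) = 33.217823, f(t_1) = -4.009264
t_2 = 1.960000 - (-4.009264)·(1.960000 - 3.470000)/(-4.009264 - (33.217823)) = 2.122623; f(t_2) = -1.654891

2.12262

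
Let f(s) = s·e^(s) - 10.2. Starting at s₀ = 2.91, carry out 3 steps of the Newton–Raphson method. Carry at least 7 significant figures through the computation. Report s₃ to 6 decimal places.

f'(s) = (s + 1)·e^(s)
s_0 = 2.910000: f = 43.218284, f' = 71.775082 → s_1 = 2.910000 - (43.218284)/(71.775082) = 2.307865
s_1 = 2.307865: f = 13.000828, f' = 33.253767 → s_2 = 2.307865 - (13.000828)/(33.253767) = 1.916907
s_2 = 1.916907: f = 2.834765, f' = 19.834659 → s_3 = 1.916907 - (2.834765)/(19.834659) = 1.773987

1.773987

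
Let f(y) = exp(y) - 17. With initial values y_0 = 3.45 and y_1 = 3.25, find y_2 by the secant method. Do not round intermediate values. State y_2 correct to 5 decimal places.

2.94211

f(y_0) = 14.500392, f(y_1) = 8.790340
y_2 = 3.250000 - (8.790340)·(3.250000 - 3.450000)/(8.790340 - (14.500392)) = 2.942110; f(y_2) = 1.955801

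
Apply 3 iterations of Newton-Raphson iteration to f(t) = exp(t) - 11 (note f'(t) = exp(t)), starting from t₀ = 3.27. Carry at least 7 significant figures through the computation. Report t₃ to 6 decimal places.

t_0 = 3.270000: f = 15.311339, f' = 26.311339 → t_1 = 3.270000 - (15.311339)/(26.311339) = 2.688071
t_1 = 2.688071: f = 3.703281, f' = 14.703281 → t_2 = 2.688071 - (3.703281)/(14.703281) = 2.436203
t_2 = 2.436203: f = 0.429560, f' = 11.429560 → t_3 = 2.436203 - (0.429560)/(11.429560) = 2.398620

2.398620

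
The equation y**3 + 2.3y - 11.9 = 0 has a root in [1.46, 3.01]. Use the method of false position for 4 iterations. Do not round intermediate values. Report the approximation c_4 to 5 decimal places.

f(1.460000) = -5.429864, f(3.010000) = 22.293901
step 1: c = 1.763577, f(c) = -2.358692 < 0 → new bracket [1.763577, 3.010000]
step 2: c = 1.882831, f(c) = -0.894753 < 0 → new bracket [1.882831, 3.010000]
step 3: c = 1.926324, f(c) = -0.321401 < 0 → new bracket [1.926324, 3.010000]
step 4: c = 1.941725, f(c) = -0.113160 < 0 → new bracket [1.941725, 3.010000]

1.94172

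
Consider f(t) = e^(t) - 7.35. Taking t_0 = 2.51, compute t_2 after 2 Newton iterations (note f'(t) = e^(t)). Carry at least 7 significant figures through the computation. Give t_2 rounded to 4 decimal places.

2.0008

Newton update: t ← t − f(t)/f'(t).
t_0 = 2.510000: f = 4.954930, f' = 12.304930 → t_1 = 2.510000 - (4.954930)/(12.304930) = 2.107322
t_1 = 2.107322: f = 0.876178, f' = 8.226178 → t_2 = 2.107322 - (0.876178)/(8.226178) = 2.000811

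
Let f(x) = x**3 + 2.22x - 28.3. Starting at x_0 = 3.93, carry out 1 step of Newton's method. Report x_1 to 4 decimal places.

3.0831

f'(x) = 3x**2 + 2.22
x_0 = 3.930000: f = 41.123057, f' = 48.554700 → x_1 = 3.930000 - (41.123057)/(48.554700) = 3.083057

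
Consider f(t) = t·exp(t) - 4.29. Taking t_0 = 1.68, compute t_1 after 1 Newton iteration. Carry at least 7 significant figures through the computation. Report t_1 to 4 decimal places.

f'(t) = (t + 1)·exp(t)
t_0 = 1.680000: f = 4.724134, f' = 14.379690 → t_1 = 1.680000 - (4.724134)/(14.379690) = 1.351472

1.3515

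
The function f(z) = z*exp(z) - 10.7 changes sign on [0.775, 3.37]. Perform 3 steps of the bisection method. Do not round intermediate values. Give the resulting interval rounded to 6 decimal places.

f(0.775000) = -9.017791, f(3.370000) = 87.294636 (opposite signs)
step 1: m = 2.072500, f(m) = 5.765308 > 0 → root in [0.775000, 2.072500]
step 2: m = 1.423750, f(m) = -4.787645 < 0 → root in [1.423750, 2.072500]
step 3: m = 1.748125, f(m) = -0.659080 < 0 → root in [1.748125, 2.072500]

[1.748125, 2.072500]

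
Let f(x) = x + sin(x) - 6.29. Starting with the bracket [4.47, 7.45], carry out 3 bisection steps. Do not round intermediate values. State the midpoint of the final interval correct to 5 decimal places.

f(4.470000) = -2.790767, f(7.450000) = 2.079503 (opposite signs)
step 1: m = 5.960000, f(m) = -0.647589 < 0 → root in [5.960000, 7.450000]
step 2: m = 6.705000, f(m) = 0.824417 > 0 → root in [5.960000, 6.705000]
step 3: m = 6.332500, f(m) = 0.091795 > 0 → root in [5.960000, 6.332500]
Midpoint of [5.960000, 6.332500] = 6.146250

6.14625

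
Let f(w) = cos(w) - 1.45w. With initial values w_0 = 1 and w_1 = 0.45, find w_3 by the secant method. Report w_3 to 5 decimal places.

0.57801

Secant update: w_(k+1) = w_k − f(w_k)·(w_k − w_(k-1))/(f(w_k) − f(w_(k-1))).
f(w_0) = -0.909698, f(w_1) = 0.247947
w_2 = 0.450000 - (0.247947)·(0.450000 - 1.000000)/(0.247947 - (-0.909698)) = 0.567800; f(w_2) = 0.019776
w_3 = 0.567800 - (0.019776)·(0.567800 - 0.450000)/(0.019776 - (0.247947)) = 0.578010; f(w_3) = -0.000563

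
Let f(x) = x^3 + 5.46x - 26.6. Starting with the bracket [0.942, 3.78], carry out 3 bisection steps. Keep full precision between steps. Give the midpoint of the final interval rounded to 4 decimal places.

f(0.942000) = -20.620783, f(3.780000) = 48.048952 (opposite signs)
step 1: m = 2.361000, f(m) = -0.547968 < 0 → root in [2.361000, 3.780000]
step 2: m = 3.070500, f(m) = 19.113513 > 0 → root in [2.361000, 3.070500]
step 3: m = 2.715750, f(m) = 8.257461 > 0 → root in [2.361000, 2.715750]
Midpoint of [2.361000, 2.715750] = 2.538375

2.5384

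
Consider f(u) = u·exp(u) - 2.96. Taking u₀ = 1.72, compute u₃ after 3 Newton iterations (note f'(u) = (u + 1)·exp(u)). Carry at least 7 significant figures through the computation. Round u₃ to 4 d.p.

u_0 = 1.720000: f = 6.645389, f' = 15.189917 → u_1 = 1.720000 - (6.645389)/(15.189917) = 1.282513
u_1 = 1.282513: f = 1.664345, f' = 8.230035 → u_2 = 1.282513 - (1.664345)/(8.230035) = 1.080285
u_2 = 1.080285: f = 0.222000, f' = 6.127519 → u_3 = 1.080285 - (0.222000)/(6.127519) = 1.044055

1.0441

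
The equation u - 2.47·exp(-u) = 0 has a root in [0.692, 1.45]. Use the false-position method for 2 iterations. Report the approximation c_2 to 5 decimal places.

0.95469

False-position update: c = (a·f(b) − b·f(a))/(f(b) − f(a)); replace the endpoint whose sign matches f(c).
f(0.692000) = -0.544418, f(1.450000) = 0.870611
step 1: c = 0.983633, f(c) = 0.059975 > 0 → new bracket [0.692000, 0.983633]
step 2: c = 0.954693, f(c) = 0.003915 > 0 → new bracket [0.692000, 0.954693]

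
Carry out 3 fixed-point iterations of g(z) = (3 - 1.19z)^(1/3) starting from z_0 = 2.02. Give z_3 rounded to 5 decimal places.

1.14499

z_1 = g(2.020000) = 0.841648
z_2 = g(0.841648) = 1.259593
z_3 = g(1.259593) = 1.144990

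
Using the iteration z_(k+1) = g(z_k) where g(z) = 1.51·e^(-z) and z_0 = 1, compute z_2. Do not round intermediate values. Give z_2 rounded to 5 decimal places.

0.86642

z_1 = g(1.000000) = 0.555498
z_2 = g(0.555498) = 0.866418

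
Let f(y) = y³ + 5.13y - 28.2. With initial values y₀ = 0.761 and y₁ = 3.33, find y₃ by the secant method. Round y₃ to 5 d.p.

2.36849

f(y_0) = -23.855359, f(y_1) = 25.808937
y_2 = 3.330000 - (25.808937)·(3.330000 - 0.761000)/(25.808937 - (-23.855359)) = 1.994973; f(y_2) = -10.025955
y_3 = 1.994973 - (-10.025955)·(1.994973 - 3.330000)/(-10.025955 - (25.808937)) = 2.368490; f(y_3) = -2.763029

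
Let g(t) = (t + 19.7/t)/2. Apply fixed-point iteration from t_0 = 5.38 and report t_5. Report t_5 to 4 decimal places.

4.4385

t_1 = g(5.380000) = 4.520855
t_2 = g(4.520855) = 4.439219
t_3 = g(4.439219) = 4.438468
t_4 = g(4.438468) = 4.438468
t_5 = g(4.438468) = 4.438468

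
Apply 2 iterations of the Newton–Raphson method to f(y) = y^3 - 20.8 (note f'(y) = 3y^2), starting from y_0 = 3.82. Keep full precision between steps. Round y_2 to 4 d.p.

2.7738

y_0 = 3.820000: f = 34.942968, f' = 43.777200 → y_1 = 3.820000 - (34.942968)/(43.777200) = 3.021800
y_1 = 3.021800: f = 6.792883, f' = 27.393823 → y_2 = 3.021800 - (6.792883)/(27.393823) = 2.773828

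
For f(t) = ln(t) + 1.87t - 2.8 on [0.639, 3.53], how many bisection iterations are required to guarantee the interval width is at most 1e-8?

29

Initial width b − a = 3.53 − 0.639 = 2.891000.
After n steps the width is (b−a)/2^n; need (b−a)/2^n ≤ 1e-8.
So n ≥ log₂(2.891000/1e-8) = log₂(289100000.0000) ≈ 28.1070.
Hence n = 29.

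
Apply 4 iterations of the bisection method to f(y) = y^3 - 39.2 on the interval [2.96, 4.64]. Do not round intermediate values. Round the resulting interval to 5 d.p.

[3.38000, 3.48500]

f(2.960000) = -13.265664, f(4.640000) = 60.697344 (opposite signs)
step 1: m = 3.800000, f(m) = 15.672000 > 0 → root in [2.960000, 3.800000]
step 2: m = 3.380000, f(m) = -0.585528 < 0 → root in [3.380000, 3.800000]
step 3: m = 3.590000, f(m) = 7.068279 > 0 → root in [3.380000, 3.590000]
step 4: m = 3.485000, f(m) = 3.126109 > 0 → root in [3.380000, 3.485000]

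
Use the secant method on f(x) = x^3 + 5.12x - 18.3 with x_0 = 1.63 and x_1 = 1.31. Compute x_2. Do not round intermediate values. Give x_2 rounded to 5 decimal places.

2.11362

f(x_0) = -5.623653, f(x_1) = -9.344709
x_2 = 1.310000 - (-9.344709)·(1.310000 - 1.630000)/(-9.344709 - (-5.623653)) = 2.113618; f(x_2) = 1.964058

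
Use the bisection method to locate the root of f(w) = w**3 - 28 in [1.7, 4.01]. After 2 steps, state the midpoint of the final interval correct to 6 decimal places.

f(1.700000) = -23.087000, f(4.010000) = 36.481201 (opposite signs)
step 1: m = 2.855000, f(m) = -4.728824 < 0 → root in [2.855000, 4.010000]
step 2: m = 3.432500, f(m) = 12.441908 > 0 → root in [2.855000, 3.432500]
Midpoint of [2.855000, 3.432500] = 3.143750

3.143750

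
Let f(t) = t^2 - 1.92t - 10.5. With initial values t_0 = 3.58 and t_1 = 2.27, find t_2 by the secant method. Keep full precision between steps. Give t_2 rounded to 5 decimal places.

4.73959

f(t_0) = -4.557200, f(t_1) = -9.705500
t_2 = 2.270000 - (-9.705500)·(2.270000 - 3.580000)/(-9.705500 - (-4.557200)) = 4.739593; f(t_2) = 2.863722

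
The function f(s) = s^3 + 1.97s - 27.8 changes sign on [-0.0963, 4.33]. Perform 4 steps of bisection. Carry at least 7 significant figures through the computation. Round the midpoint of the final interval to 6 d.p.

f(-0.096300) = -27.990604, f(4.330000) = 61.912837 (opposite signs)
step 1: m = 2.116850, f(m) = -14.144087 < 0 → root in [2.116850, 4.330000]
step 2: m = 3.223425, f(m) = 12.043044 > 0 → root in [2.116850, 3.223425]
step 3: m = 2.670138, f(m) = -3.502725 < 0 → root in [2.670138, 3.223425]
step 4: m = 2.946781, f(m) = 3.593592 > 0 → root in [2.670138, 2.946781]
Midpoint of [2.670138, 2.946781] = 2.808459

2.808459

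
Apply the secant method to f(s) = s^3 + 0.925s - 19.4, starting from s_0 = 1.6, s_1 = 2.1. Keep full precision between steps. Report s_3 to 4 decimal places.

Secant update: s_(k+1) = s_k − f(s_k)·(s_k − s_(k-1))/(f(s_k) − f(s_(k-1))).
f(s_0) = -13.824000, f(s_1) = -8.196500
s_2 = 2.100000 - (-8.196500)·(2.100000 - 1.600000)/(-8.196500 - (-13.824000)) = 2.828254; f(s_2) = 5.839400
s_3 = 2.828254 - (5.839400)·(2.828254 - 2.100000)/(5.839400 - (-8.196500)) = 2.525276; f(s_3) = -0.960382

2.5253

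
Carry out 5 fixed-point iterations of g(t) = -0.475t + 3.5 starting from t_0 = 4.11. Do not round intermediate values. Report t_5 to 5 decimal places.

2.33088

t_1 = g(4.110000) = 1.547750
t_2 = g(1.547750) = 2.764819
t_3 = g(2.764819) = 2.186711
t_4 = g(2.186711) = 2.461312
t_5 = g(2.461312) = 2.330877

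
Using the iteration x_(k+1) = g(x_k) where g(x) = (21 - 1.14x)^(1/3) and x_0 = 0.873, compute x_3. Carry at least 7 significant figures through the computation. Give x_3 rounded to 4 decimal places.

2.6216

x_1 = g(0.873000) = 2.714634
x_2 = g(2.714634) = 2.616138
x_3 = g(2.616138) = 2.621595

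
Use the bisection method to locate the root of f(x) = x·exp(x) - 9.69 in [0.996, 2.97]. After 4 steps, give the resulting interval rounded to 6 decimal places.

f(0.996000) = -6.993399, f(2.970000) = 48.201001 (opposite signs)
step 1: m = 1.983000, f(m) = 4.715511 > 0 → root in [0.996000, 1.983000]
step 2: m = 1.489500, f(m) = -3.084250 < 0 → root in [1.489500, 1.983000]
step 3: m = 1.736250, f(m) = 0.164987 > 0 → root in [1.489500, 1.736250]
step 4: m = 1.612875, f(m) = -1.597859 < 0 → root in [1.612875, 1.736250]

[1.612875, 1.736250]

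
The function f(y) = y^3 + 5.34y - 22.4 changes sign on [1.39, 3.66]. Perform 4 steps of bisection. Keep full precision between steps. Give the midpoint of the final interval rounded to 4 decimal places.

2.1703

f(1.390000) = -12.291781, f(3.660000) = 46.172296 (opposite signs)
step 1: m = 2.525000, f(m) = 7.181953 > 0 → root in [1.390000, 2.525000]
step 2: m = 1.957500, f(m) = -4.446189 < 0 → root in [1.957500, 2.525000]
step 3: m = 2.241250, f(m) = 0.826526 > 0 → root in [1.957500, 2.241250]
step 4: m = 2.099375, f(m) = -1.936604 < 0 → root in [2.099375, 2.241250]
Midpoint of [2.099375, 2.241250] = 2.170313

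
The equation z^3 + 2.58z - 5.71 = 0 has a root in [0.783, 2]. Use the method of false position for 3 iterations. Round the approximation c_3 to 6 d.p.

1.305761

False-position update: c = (a·f(b) − b·f(a))/(f(b) − f(a)); replace the endpoint whose sign matches f(c).
f(0.783000) = -3.209811, f(2.000000) = 7.450000
step 1: c = 1.149455, f(c) = -1.225693 < 0 → new bracket [1.149455, 2.000000]
step 2: c = 1.269619, f(c) = -0.387843 < 0 → new bracket [1.269619, 2.000000]
step 3: c = 1.305761, f(c) = -0.114801 < 0 → new bracket [1.305761, 2.000000]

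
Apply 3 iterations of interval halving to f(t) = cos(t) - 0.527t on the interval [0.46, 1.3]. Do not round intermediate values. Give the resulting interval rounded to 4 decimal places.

f(0.460000) = 0.653632, f(1.300000) = -0.417601 (opposite signs)
step 1: m = 0.880000, f(m) = 0.173391 > 0 → root in [0.880000, 1.300000]
step 2: m = 1.090000, f(m) = -0.111945 < 0 → root in [0.880000, 1.090000]
step 3: m = 0.985000, f(m) = 0.033768 > 0 → root in [0.985000, 1.090000]

[0.9850, 1.0900]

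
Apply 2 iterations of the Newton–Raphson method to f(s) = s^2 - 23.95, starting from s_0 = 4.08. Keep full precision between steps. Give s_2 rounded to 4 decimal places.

Newton update: s ← s − f(s)/f'(s).
f'(s) = 2s
s_0 = 4.080000: f = -7.303600, f' = 8.160000 → s_1 = 4.080000 - (-7.303600)/(8.160000) = 4.975049
s_1 = 4.975049: f = 0.801113, f' = 9.950098 → s_2 = 4.975049 - (0.801113)/(9.950098) = 4.894536

4.8945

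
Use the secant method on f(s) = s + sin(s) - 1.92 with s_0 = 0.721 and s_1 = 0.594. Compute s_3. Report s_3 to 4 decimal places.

1.0486

f(s_0) = -0.538864, f(s_1) = -0.766320
s_2 = 0.594000 - (-0.766320)·(0.594000 - 0.721000)/(-0.766320 - (-0.538864)) = 1.021875; f(s_2) = -0.045038
s_3 = 1.021875 - (-0.045038)·(1.021875 - 0.594000)/(-0.045038 - (-0.766320)) = 1.048592; f(s_3) = -0.004687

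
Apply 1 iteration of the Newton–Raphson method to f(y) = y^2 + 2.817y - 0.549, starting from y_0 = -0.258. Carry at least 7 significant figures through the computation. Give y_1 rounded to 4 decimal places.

f'(y) = 2y + 2.817
y_0 = -0.258000: f = -1.209222, f' = 2.301000 → y_1 = -0.258000 - (-1.209222)/(2.301000) = 0.267520

0.2675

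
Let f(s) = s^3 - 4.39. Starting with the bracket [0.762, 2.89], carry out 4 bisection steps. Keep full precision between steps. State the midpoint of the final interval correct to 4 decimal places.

1.6265

f(0.762000) = -3.947549, f(2.890000) = 19.747569 (opposite signs)
step 1: m = 1.826000, f(m) = 1.698388 > 0 → root in [0.762000, 1.826000]
step 2: m = 1.294000, f(m) = -2.223280 < 0 → root in [1.294000, 1.826000]
step 3: m = 1.560000, f(m) = -0.593584 < 0 → root in [1.560000, 1.826000]
step 4: m = 1.693000, f(m) = 0.462560 > 0 → root in [1.560000, 1.693000]
Midpoint of [1.560000, 1.693000] = 1.626500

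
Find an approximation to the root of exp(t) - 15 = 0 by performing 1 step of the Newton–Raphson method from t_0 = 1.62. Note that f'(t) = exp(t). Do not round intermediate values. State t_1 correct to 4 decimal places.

Newton update: t ← t − f(t)/f'(t).
t_0 = 1.620000: f = -9.946910, f' = 5.053090 → t_1 = 1.620000 - (-9.946910)/(5.053090) = 3.588480

3.5885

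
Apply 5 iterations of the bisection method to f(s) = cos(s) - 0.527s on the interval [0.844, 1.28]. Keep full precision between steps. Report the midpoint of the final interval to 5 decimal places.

f(0.844000) = 0.219691, f(1.280000) = -0.387845 (opposite signs)
step 1: m = 1.062000, f(m) = -0.072548 < 0 → root in [0.844000, 1.062000]
step 2: m = 0.953000, f(m) = 0.077009 > 0 → root in [0.953000, 1.062000]
step 3: m = 1.007500, f(m) = 0.003024 > 0 → root in [1.007500, 1.062000]
step 4: m = 1.034750, f(m) = -0.034572 < 0 → root in [1.007500, 1.034750]
step 5: m = 1.021125, f(m) = -0.015726 < 0 → root in [1.007500, 1.021125]
Midpoint of [1.007500, 1.021125] = 1.014312

1.01431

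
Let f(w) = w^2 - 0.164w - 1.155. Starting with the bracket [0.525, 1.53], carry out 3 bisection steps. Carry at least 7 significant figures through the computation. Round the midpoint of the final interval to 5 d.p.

1.21594

f(0.525000) = -0.965475, f(1.530000) = 0.934980 (opposite signs)
step 1: m = 1.027500, f(m) = -0.267754 < 0 → root in [1.027500, 1.530000]
step 2: m = 1.278750, f(m) = 0.270487 > 0 → root in [1.027500, 1.278750]
step 3: m = 1.153125, f(m) = -0.014415 < 0 → root in [1.153125, 1.278750]
Midpoint of [1.153125, 1.278750] = 1.215938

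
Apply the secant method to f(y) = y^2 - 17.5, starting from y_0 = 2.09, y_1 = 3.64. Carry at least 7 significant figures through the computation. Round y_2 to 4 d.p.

f(y_0) = -13.131900, f(y_1) = -4.250400
y_2 = 3.640000 - (-4.250400)·(3.640000 - 2.090000)/(-4.250400 - (-13.131900)) = 4.381780; f(y_2) = 1.699997

4.3818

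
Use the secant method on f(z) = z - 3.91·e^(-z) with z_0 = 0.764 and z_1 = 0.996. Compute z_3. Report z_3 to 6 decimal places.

f(z_0) = -1.057276, f(z_1) = -0.448174
z_2 = 0.996000 - (-0.448174)·(0.996000 - 0.764000)/(-0.448174 - (-1.057276)) = 1.166704; f(z_2) = -0.050837
z_3 = 1.166704 - (-0.050837)·(1.166704 - 0.996000)/(-0.050837 - (-0.448174)) = 1.188545; f(z_3) = -0.002693

1.188545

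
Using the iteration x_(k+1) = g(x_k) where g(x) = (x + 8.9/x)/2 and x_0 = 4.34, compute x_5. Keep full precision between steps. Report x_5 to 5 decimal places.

x_1 = g(4.340000) = 3.195346
x_2 = g(3.195346) = 2.990323
x_3 = g(2.990323) = 2.983295
x_4 = g(2.983295) = 2.983287
x_5 = g(2.983287) = 2.983287

2.98329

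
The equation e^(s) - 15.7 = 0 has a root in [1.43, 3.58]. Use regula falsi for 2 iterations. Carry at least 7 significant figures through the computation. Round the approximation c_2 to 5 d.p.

f(1.430000) = -11.521301, f(3.580000) = 20.173541
step 1: c = 2.211540, f(c) = -6.570232 < 0 → new bracket [2.211540, 3.580000]
step 2: c = 2.547734, f(c) = -2.921880 < 0 → new bracket [2.547734, 3.580000]

2.54773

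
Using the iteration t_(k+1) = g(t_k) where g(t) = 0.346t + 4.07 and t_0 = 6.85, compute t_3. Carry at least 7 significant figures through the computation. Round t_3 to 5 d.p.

t_1 = g(6.850000) = 6.440100
t_2 = g(6.440100) = 6.298275
t_3 = g(6.298275) = 6.249203

6.24920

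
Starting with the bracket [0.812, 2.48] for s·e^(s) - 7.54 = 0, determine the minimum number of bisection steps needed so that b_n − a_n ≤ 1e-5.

18

Initial width b − a = 2.48 − 0.812 = 1.668000.
After n steps the width is (b−a)/2^n; need (b−a)/2^n ≤ 1e-5.
So n ≥ log₂(1.668000/1e-5) = log₂(166800.0000) ≈ 17.3478.
Hence n = 18.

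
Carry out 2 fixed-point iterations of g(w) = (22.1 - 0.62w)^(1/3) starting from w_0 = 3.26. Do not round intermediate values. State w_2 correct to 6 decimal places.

w_1 = g(3.260000) = 2.717978
w_2 = g(2.717978) = 2.733057

2.733057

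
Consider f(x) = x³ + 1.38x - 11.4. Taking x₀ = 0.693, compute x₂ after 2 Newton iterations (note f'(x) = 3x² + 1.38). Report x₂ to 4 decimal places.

2.9843

x_0 = 0.693000: f = -10.110847, f' = 2.820747 → x_1 = 0.693000 - (-10.110847)/(2.820747) = 4.277457
x_1 = 4.277457: f = 72.765997, f' = 56.269925 → x_2 = 4.277457 - (72.765997)/(56.269925) = 2.984298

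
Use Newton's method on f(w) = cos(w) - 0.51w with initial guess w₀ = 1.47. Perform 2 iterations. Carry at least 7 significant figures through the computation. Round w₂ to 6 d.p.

f'(w) = -sin(w) - 0.51
w_0 = 1.470000: f = -0.649074, f' = -1.504924 → w_1 = 1.470000 - (-0.649074)/(-1.504924) = 1.038700
w_1 = 1.038700: f = -0.022396, f' = -1.371745 → w_2 = 1.038700 - (-0.022396)/(-1.371745) = 1.022373

1.022373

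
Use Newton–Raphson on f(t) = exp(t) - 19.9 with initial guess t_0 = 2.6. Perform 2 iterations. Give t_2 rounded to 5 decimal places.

2.99442

f'(t) = exp(t)
t_0 = 2.600000: f = -6.436262, f' = 13.463738 → t_1 = 2.600000 - (-6.436262)/(13.463738) = 3.078044
t_1 = 3.078044: f = 1.815889, f' = 21.715889 → t_2 = 3.078044 - (1.815889)/(21.715889) = 2.994424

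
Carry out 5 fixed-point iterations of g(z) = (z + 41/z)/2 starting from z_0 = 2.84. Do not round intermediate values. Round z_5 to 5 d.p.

6.40312

z_1 = g(2.840000) = 8.638310
z_2 = g(8.638310) = 6.692304
z_3 = g(6.692304) = 6.409372
z_4 = g(6.409372) = 6.403127
z_5 = g(6.403127) = 6.403124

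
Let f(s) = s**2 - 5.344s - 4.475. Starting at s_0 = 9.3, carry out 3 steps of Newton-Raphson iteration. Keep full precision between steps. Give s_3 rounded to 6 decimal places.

6.080783

Newton update: s ← s − f(s)/f'(s).
f'(s) = 2s - 5.344
s_0 = 9.300000: f = 32.315800, f' = 13.256000 → s_1 = 9.300000 - (32.315800)/(13.256000) = 6.862176
s_1 = 6.862176: f = 5.942988, f' = 8.380351 → s_2 = 6.862176 - (5.942988)/(8.380351) = 6.153018
s_2 = 6.153018: f = 0.502904, f' = 6.962037 → s_3 = 6.153018 - (0.502904)/(6.962037) = 6.080783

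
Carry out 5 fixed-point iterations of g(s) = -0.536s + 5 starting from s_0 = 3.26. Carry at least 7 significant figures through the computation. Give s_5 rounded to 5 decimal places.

3.25500

s_1 = g(3.260000) = 3.252640
s_2 = g(3.252640) = 3.256585
s_3 = g(3.256585) = 3.254470
s_4 = g(3.254470) = 3.255604
s_5 = g(3.255604) = 3.254996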